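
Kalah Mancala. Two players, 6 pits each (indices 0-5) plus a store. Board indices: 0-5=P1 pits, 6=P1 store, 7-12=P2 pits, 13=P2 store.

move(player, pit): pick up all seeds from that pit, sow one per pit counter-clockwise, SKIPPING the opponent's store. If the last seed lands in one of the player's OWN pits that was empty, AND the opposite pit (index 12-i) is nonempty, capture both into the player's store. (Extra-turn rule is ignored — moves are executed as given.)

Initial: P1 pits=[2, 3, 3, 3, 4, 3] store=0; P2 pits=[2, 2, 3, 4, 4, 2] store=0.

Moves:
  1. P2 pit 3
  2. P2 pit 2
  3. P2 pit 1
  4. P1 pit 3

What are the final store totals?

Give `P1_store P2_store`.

Answer: 1 1

Derivation:
Move 1: P2 pit3 -> P1=[3,3,3,3,4,3](0) P2=[2,2,3,0,5,3](1)
Move 2: P2 pit2 -> P1=[3,3,3,3,4,3](0) P2=[2,2,0,1,6,4](1)
Move 3: P2 pit1 -> P1=[3,3,3,3,4,3](0) P2=[2,0,1,2,6,4](1)
Move 4: P1 pit3 -> P1=[3,3,3,0,5,4](1) P2=[2,0,1,2,6,4](1)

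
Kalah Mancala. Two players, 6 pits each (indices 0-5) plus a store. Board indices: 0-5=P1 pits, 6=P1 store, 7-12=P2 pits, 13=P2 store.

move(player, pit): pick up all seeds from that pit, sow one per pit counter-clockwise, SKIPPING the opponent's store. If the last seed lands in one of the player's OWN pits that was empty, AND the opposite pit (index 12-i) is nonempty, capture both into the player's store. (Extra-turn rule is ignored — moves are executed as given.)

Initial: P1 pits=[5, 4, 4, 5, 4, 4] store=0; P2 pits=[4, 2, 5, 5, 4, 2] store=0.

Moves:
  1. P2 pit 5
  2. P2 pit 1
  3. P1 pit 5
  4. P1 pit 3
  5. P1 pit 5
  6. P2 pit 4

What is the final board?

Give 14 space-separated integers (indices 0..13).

Answer: 7 5 4 0 5 0 3 6 2 7 6 0 1 2

Derivation:
Move 1: P2 pit5 -> P1=[6,4,4,5,4,4](0) P2=[4,2,5,5,4,0](1)
Move 2: P2 pit1 -> P1=[6,4,4,5,4,4](0) P2=[4,0,6,6,4,0](1)
Move 3: P1 pit5 -> P1=[6,4,4,5,4,0](1) P2=[5,1,7,6,4,0](1)
Move 4: P1 pit3 -> P1=[6,4,4,0,5,1](2) P2=[6,2,7,6,4,0](1)
Move 5: P1 pit5 -> P1=[6,4,4,0,5,0](3) P2=[6,2,7,6,4,0](1)
Move 6: P2 pit4 -> P1=[7,5,4,0,5,0](3) P2=[6,2,7,6,0,1](2)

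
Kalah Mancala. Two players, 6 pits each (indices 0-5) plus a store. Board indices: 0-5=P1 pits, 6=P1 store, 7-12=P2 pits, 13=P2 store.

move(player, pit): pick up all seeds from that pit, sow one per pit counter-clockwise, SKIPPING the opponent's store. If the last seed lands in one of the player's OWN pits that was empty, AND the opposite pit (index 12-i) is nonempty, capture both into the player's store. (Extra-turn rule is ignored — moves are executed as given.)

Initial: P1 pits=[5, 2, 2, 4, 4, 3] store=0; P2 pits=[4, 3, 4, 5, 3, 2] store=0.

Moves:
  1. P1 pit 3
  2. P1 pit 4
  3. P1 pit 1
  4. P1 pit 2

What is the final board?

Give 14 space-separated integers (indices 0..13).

Move 1: P1 pit3 -> P1=[5,2,2,0,5,4](1) P2=[5,3,4,5,3,2](0)
Move 2: P1 pit4 -> P1=[5,2,2,0,0,5](2) P2=[6,4,5,5,3,2](0)
Move 3: P1 pit1 -> P1=[5,0,3,0,0,5](8) P2=[6,4,0,5,3,2](0)
Move 4: P1 pit2 -> P1=[5,0,0,1,1,6](8) P2=[6,4,0,5,3,2](0)

Answer: 5 0 0 1 1 6 8 6 4 0 5 3 2 0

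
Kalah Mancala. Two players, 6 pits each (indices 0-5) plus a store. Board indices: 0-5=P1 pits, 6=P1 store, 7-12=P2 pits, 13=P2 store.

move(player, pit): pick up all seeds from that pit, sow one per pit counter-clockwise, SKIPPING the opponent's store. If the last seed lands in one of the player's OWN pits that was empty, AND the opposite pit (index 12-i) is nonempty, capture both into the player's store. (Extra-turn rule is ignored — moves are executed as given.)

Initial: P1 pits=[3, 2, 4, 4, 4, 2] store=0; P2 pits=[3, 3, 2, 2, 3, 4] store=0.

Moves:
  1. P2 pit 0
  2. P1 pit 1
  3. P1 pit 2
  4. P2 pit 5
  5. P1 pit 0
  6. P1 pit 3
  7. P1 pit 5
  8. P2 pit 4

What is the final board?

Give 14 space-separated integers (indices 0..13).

Answer: 1 2 2 0 7 0 3 3 6 5 4 0 1 2

Derivation:
Move 1: P2 pit0 -> P1=[3,2,4,4,4,2](0) P2=[0,4,3,3,3,4](0)
Move 2: P1 pit1 -> P1=[3,0,5,5,4,2](0) P2=[0,4,3,3,3,4](0)
Move 3: P1 pit2 -> P1=[3,0,0,6,5,3](1) P2=[1,4,3,3,3,4](0)
Move 4: P2 pit5 -> P1=[4,1,1,6,5,3](1) P2=[1,4,3,3,3,0](1)
Move 5: P1 pit0 -> P1=[0,2,2,7,6,3](1) P2=[1,4,3,3,3,0](1)
Move 6: P1 pit3 -> P1=[0,2,2,0,7,4](2) P2=[2,5,4,4,3,0](1)
Move 7: P1 pit5 -> P1=[0,2,2,0,7,0](3) P2=[3,6,5,4,3,0](1)
Move 8: P2 pit4 -> P1=[1,2,2,0,7,0](3) P2=[3,6,5,4,0,1](2)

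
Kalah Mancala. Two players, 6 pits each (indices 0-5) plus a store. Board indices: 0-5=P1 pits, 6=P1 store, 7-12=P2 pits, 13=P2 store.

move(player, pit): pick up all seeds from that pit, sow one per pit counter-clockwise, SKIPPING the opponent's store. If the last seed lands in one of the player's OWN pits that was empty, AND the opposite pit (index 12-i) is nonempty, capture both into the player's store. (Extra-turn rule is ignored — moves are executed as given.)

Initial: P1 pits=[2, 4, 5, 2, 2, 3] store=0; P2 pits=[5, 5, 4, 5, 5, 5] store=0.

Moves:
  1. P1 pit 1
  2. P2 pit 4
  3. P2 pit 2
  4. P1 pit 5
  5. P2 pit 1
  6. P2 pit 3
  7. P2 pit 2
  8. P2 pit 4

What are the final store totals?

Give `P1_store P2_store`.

Move 1: P1 pit1 -> P1=[2,0,6,3,3,4](0) P2=[5,5,4,5,5,5](0)
Move 2: P2 pit4 -> P1=[3,1,7,3,3,4](0) P2=[5,5,4,5,0,6](1)
Move 3: P2 pit2 -> P1=[3,1,7,3,3,4](0) P2=[5,5,0,6,1,7](2)
Move 4: P1 pit5 -> P1=[3,1,7,3,3,0](1) P2=[6,6,1,6,1,7](2)
Move 5: P2 pit1 -> P1=[4,1,7,3,3,0](1) P2=[6,0,2,7,2,8](3)
Move 6: P2 pit3 -> P1=[5,2,8,4,3,0](1) P2=[6,0,2,0,3,9](4)
Move 7: P2 pit2 -> P1=[5,2,8,4,3,0](1) P2=[6,0,0,1,4,9](4)
Move 8: P2 pit4 -> P1=[6,3,8,4,3,0](1) P2=[6,0,0,1,0,10](5)

Answer: 1 5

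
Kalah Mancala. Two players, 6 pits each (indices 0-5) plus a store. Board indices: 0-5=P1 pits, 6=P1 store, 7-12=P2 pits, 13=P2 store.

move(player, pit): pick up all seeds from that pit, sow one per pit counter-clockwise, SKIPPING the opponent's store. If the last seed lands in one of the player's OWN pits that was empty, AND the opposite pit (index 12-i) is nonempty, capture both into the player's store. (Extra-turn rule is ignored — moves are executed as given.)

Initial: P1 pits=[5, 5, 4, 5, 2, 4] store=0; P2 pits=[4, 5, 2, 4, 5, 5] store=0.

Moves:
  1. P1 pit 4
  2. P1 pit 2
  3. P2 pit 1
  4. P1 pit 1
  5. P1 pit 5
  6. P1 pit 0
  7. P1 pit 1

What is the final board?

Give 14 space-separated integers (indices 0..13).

Answer: 0 0 3 8 3 0 10 0 1 4 6 7 7 1

Derivation:
Move 1: P1 pit4 -> P1=[5,5,4,5,0,5](1) P2=[4,5,2,4,5,5](0)
Move 2: P1 pit2 -> P1=[5,5,0,6,1,6](2) P2=[4,5,2,4,5,5](0)
Move 3: P2 pit1 -> P1=[5,5,0,6,1,6](2) P2=[4,0,3,5,6,6](1)
Move 4: P1 pit1 -> P1=[5,0,1,7,2,7](3) P2=[4,0,3,5,6,6](1)
Move 5: P1 pit5 -> P1=[5,0,1,7,2,0](4) P2=[5,1,4,6,7,7](1)
Move 6: P1 pit0 -> P1=[0,1,2,8,3,0](10) P2=[0,1,4,6,7,7](1)
Move 7: P1 pit1 -> P1=[0,0,3,8,3,0](10) P2=[0,1,4,6,7,7](1)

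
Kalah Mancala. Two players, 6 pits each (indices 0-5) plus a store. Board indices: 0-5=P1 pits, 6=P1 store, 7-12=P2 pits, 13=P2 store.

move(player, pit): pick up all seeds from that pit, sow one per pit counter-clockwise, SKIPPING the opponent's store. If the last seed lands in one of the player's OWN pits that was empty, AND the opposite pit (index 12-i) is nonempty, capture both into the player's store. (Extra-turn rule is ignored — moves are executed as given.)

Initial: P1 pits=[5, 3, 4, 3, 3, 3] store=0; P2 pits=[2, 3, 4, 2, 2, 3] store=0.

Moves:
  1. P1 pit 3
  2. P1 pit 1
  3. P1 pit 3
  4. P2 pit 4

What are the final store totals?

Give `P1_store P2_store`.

Move 1: P1 pit3 -> P1=[5,3,4,0,4,4](1) P2=[2,3,4,2,2,3](0)
Move 2: P1 pit1 -> P1=[5,0,5,1,5,4](1) P2=[2,3,4,2,2,3](0)
Move 3: P1 pit3 -> P1=[5,0,5,0,6,4](1) P2=[2,3,4,2,2,3](0)
Move 4: P2 pit4 -> P1=[5,0,5,0,6,4](1) P2=[2,3,4,2,0,4](1)

Answer: 1 1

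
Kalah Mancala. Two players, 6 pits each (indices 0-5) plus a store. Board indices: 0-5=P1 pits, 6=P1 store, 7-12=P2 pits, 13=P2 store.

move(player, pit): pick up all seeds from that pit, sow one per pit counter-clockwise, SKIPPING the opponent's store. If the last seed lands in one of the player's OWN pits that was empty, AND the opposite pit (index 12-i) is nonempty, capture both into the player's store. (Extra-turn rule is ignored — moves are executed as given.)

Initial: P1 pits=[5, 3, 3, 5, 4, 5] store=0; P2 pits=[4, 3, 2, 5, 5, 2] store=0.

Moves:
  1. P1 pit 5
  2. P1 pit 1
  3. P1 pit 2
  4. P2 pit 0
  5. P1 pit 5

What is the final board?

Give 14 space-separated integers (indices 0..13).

Answer: 5 0 0 7 6 0 3 0 5 4 7 6 3 0

Derivation:
Move 1: P1 pit5 -> P1=[5,3,3,5,4,0](1) P2=[5,4,3,6,5,2](0)
Move 2: P1 pit1 -> P1=[5,0,4,6,5,0](1) P2=[5,4,3,6,5,2](0)
Move 3: P1 pit2 -> P1=[5,0,0,7,6,1](2) P2=[5,4,3,6,5,2](0)
Move 4: P2 pit0 -> P1=[5,0,0,7,6,1](2) P2=[0,5,4,7,6,3](0)
Move 5: P1 pit5 -> P1=[5,0,0,7,6,0](3) P2=[0,5,4,7,6,3](0)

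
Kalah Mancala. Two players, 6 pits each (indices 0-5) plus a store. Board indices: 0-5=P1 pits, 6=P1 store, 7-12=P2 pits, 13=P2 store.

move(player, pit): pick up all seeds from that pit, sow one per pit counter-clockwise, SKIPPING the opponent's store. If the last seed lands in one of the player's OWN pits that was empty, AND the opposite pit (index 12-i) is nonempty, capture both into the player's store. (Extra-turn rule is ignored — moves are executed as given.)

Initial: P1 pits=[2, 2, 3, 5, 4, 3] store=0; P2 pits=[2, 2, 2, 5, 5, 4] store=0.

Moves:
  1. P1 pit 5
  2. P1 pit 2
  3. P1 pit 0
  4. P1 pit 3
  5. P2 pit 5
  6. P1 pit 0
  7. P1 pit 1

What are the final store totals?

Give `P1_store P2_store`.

Answer: 13 1

Derivation:
Move 1: P1 pit5 -> P1=[2,2,3,5,4,0](1) P2=[3,3,2,5,5,4](0)
Move 2: P1 pit2 -> P1=[2,2,0,6,5,0](5) P2=[0,3,2,5,5,4](0)
Move 3: P1 pit0 -> P1=[0,3,0,6,5,0](11) P2=[0,3,2,0,5,4](0)
Move 4: P1 pit3 -> P1=[0,3,0,0,6,1](12) P2=[1,4,3,0,5,4](0)
Move 5: P2 pit5 -> P1=[1,4,1,0,6,1](12) P2=[1,4,3,0,5,0](1)
Move 6: P1 pit0 -> P1=[0,5,1,0,6,1](12) P2=[1,4,3,0,5,0](1)
Move 7: P1 pit1 -> P1=[0,0,2,1,7,2](13) P2=[1,4,3,0,5,0](1)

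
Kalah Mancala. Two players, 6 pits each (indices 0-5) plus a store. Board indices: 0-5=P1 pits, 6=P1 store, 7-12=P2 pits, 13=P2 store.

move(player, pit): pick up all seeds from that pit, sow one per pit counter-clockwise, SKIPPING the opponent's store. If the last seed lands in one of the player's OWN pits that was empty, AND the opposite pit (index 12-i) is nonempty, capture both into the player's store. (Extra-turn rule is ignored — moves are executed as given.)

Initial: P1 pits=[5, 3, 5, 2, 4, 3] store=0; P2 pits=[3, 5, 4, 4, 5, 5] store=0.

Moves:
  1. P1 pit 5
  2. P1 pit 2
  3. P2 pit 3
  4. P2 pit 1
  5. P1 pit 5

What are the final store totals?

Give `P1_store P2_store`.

Move 1: P1 pit5 -> P1=[5,3,5,2,4,0](1) P2=[4,6,4,4,5,5](0)
Move 2: P1 pit2 -> P1=[5,3,0,3,5,1](2) P2=[5,6,4,4,5,5](0)
Move 3: P2 pit3 -> P1=[6,3,0,3,5,1](2) P2=[5,6,4,0,6,6](1)
Move 4: P2 pit1 -> P1=[7,3,0,3,5,1](2) P2=[5,0,5,1,7,7](2)
Move 5: P1 pit5 -> P1=[7,3,0,3,5,0](3) P2=[5,0,5,1,7,7](2)

Answer: 3 2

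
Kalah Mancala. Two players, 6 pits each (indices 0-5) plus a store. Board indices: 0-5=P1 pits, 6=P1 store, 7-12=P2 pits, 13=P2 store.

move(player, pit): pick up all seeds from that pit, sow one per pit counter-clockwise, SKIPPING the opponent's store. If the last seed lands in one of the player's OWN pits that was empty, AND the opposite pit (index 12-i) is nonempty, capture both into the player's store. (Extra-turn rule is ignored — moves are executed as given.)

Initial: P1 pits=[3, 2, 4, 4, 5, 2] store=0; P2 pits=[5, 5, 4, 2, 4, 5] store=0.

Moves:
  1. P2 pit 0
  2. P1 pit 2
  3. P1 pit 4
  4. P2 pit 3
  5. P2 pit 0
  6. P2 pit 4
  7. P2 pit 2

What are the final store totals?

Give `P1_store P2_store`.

Move 1: P2 pit0 -> P1=[3,2,4,4,5,2](0) P2=[0,6,5,3,5,6](0)
Move 2: P1 pit2 -> P1=[3,2,0,5,6,3](1) P2=[0,6,5,3,5,6](0)
Move 3: P1 pit4 -> P1=[3,2,0,5,0,4](2) P2=[1,7,6,4,5,6](0)
Move 4: P2 pit3 -> P1=[4,2,0,5,0,4](2) P2=[1,7,6,0,6,7](1)
Move 5: P2 pit0 -> P1=[4,2,0,5,0,4](2) P2=[0,8,6,0,6,7](1)
Move 6: P2 pit4 -> P1=[5,3,1,6,0,4](2) P2=[0,8,6,0,0,8](2)
Move 7: P2 pit2 -> P1=[6,4,1,6,0,4](2) P2=[0,8,0,1,1,9](3)

Answer: 2 3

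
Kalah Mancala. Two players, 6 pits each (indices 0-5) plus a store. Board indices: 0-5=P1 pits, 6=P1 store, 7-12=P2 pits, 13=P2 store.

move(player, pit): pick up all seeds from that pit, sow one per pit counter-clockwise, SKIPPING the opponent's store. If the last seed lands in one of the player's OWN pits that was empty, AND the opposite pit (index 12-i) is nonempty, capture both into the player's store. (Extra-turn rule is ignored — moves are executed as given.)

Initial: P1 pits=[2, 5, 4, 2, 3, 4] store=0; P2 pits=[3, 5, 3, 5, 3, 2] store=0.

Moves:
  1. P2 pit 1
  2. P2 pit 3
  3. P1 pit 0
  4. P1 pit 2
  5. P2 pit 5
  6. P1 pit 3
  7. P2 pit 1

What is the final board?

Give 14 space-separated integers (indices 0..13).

Answer: 1 8 1 0 5 6 2 5 0 5 0 5 0 3

Derivation:
Move 1: P2 pit1 -> P1=[2,5,4,2,3,4](0) P2=[3,0,4,6,4,3](1)
Move 2: P2 pit3 -> P1=[3,6,5,2,3,4](0) P2=[3,0,4,0,5,4](2)
Move 3: P1 pit0 -> P1=[0,7,6,3,3,4](0) P2=[3,0,4,0,5,4](2)
Move 4: P1 pit2 -> P1=[0,7,0,4,4,5](1) P2=[4,1,4,0,5,4](2)
Move 5: P2 pit5 -> P1=[1,8,1,4,4,5](1) P2=[4,1,4,0,5,0](3)
Move 6: P1 pit3 -> P1=[1,8,1,0,5,6](2) P2=[5,1,4,0,5,0](3)
Move 7: P2 pit1 -> P1=[1,8,1,0,5,6](2) P2=[5,0,5,0,5,0](3)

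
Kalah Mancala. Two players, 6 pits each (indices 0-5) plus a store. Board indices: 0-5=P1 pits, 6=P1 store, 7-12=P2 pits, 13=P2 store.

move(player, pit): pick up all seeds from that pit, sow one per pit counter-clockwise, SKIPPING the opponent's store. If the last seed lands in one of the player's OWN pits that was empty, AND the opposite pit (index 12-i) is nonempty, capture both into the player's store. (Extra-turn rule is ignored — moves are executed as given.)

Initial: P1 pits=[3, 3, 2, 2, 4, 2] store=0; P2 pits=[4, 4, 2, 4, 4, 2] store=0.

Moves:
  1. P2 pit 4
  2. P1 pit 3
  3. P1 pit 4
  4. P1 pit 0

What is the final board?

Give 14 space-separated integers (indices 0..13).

Move 1: P2 pit4 -> P1=[4,4,2,2,4,2](0) P2=[4,4,2,4,0,3](1)
Move 2: P1 pit3 -> P1=[4,4,2,0,5,3](0) P2=[4,4,2,4,0,3](1)
Move 3: P1 pit4 -> P1=[4,4,2,0,0,4](1) P2=[5,5,3,4,0,3](1)
Move 4: P1 pit0 -> P1=[0,5,3,1,0,4](7) P2=[5,0,3,4,0,3](1)

Answer: 0 5 3 1 0 4 7 5 0 3 4 0 3 1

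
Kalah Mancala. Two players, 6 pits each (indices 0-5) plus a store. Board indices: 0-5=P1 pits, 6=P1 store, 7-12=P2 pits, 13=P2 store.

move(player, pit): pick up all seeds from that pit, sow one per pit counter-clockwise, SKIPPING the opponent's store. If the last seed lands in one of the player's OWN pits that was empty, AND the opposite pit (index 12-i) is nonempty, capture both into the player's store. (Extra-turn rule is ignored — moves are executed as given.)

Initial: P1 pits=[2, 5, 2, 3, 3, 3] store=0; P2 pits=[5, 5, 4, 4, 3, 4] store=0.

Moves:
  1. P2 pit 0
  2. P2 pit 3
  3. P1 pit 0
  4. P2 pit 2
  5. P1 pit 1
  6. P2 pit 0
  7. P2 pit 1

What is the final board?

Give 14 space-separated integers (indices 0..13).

Move 1: P2 pit0 -> P1=[2,5,2,3,3,3](0) P2=[0,6,5,5,4,5](0)
Move 2: P2 pit3 -> P1=[3,6,2,3,3,3](0) P2=[0,6,5,0,5,6](1)
Move 3: P1 pit0 -> P1=[0,7,3,4,3,3](0) P2=[0,6,5,0,5,6](1)
Move 4: P2 pit2 -> P1=[1,7,3,4,3,3](0) P2=[0,6,0,1,6,7](2)
Move 5: P1 pit1 -> P1=[1,0,4,5,4,4](1) P2=[1,7,0,1,6,7](2)
Move 6: P2 pit0 -> P1=[1,0,4,5,4,4](1) P2=[0,8,0,1,6,7](2)
Move 7: P2 pit1 -> P1=[2,1,5,5,4,4](1) P2=[0,0,1,2,7,8](3)

Answer: 2 1 5 5 4 4 1 0 0 1 2 7 8 3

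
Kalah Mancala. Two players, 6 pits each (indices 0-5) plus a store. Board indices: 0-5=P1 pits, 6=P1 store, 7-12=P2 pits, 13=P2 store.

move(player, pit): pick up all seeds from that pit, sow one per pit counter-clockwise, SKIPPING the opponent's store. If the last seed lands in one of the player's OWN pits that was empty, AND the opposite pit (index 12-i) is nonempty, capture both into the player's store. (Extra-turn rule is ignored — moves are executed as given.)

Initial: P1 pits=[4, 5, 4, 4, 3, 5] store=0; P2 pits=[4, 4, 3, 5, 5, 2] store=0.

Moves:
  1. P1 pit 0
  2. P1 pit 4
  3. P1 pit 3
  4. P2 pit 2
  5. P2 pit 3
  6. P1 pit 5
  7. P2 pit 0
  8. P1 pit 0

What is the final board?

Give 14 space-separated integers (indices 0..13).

Answer: 0 8 7 0 1 0 3 0 8 2 2 9 6 2

Derivation:
Move 1: P1 pit0 -> P1=[0,6,5,5,4,5](0) P2=[4,4,3,5,5,2](0)
Move 2: P1 pit4 -> P1=[0,6,5,5,0,6](1) P2=[5,5,3,5,5,2](0)
Move 3: P1 pit3 -> P1=[0,6,5,0,1,7](2) P2=[6,6,3,5,5,2](0)
Move 4: P2 pit2 -> P1=[0,6,5,0,1,7](2) P2=[6,6,0,6,6,3](0)
Move 5: P2 pit3 -> P1=[1,7,6,0,1,7](2) P2=[6,6,0,0,7,4](1)
Move 6: P1 pit5 -> P1=[1,7,6,0,1,0](3) P2=[7,7,1,1,8,5](1)
Move 7: P2 pit0 -> P1=[2,7,6,0,1,0](3) P2=[0,8,2,2,9,6](2)
Move 8: P1 pit0 -> P1=[0,8,7,0,1,0](3) P2=[0,8,2,2,9,6](2)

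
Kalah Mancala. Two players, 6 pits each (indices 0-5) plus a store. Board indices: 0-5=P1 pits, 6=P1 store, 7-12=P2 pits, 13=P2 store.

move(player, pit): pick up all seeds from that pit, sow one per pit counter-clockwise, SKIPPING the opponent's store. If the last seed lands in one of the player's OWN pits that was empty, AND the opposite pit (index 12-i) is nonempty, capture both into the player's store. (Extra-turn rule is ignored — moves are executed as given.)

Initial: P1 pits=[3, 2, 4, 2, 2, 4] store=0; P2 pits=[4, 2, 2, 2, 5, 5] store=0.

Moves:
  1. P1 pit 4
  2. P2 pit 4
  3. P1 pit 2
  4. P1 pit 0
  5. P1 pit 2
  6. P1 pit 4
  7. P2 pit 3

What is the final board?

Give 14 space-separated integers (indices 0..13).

Move 1: P1 pit4 -> P1=[3,2,4,2,0,5](1) P2=[4,2,2,2,5,5](0)
Move 2: P2 pit4 -> P1=[4,3,5,2,0,5](1) P2=[4,2,2,2,0,6](1)
Move 3: P1 pit2 -> P1=[4,3,0,3,1,6](2) P2=[5,2,2,2,0,6](1)
Move 4: P1 pit0 -> P1=[0,4,1,4,2,6](2) P2=[5,2,2,2,0,6](1)
Move 5: P1 pit2 -> P1=[0,4,0,5,2,6](2) P2=[5,2,2,2,0,6](1)
Move 6: P1 pit4 -> P1=[0,4,0,5,0,7](3) P2=[5,2,2,2,0,6](1)
Move 7: P2 pit3 -> P1=[0,4,0,5,0,7](3) P2=[5,2,2,0,1,7](1)

Answer: 0 4 0 5 0 7 3 5 2 2 0 1 7 1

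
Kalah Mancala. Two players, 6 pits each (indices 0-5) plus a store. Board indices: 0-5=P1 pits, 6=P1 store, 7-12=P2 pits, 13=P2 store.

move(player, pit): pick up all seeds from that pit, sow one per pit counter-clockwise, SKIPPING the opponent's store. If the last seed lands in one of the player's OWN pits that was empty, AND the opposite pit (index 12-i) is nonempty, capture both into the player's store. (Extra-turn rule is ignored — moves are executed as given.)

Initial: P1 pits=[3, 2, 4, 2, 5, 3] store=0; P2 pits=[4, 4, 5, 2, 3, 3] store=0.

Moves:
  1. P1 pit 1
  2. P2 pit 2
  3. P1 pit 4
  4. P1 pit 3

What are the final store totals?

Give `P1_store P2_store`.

Move 1: P1 pit1 -> P1=[3,0,5,3,5,3](0) P2=[4,4,5,2,3,3](0)
Move 2: P2 pit2 -> P1=[4,0,5,3,5,3](0) P2=[4,4,0,3,4,4](1)
Move 3: P1 pit4 -> P1=[4,0,5,3,0,4](1) P2=[5,5,1,3,4,4](1)
Move 4: P1 pit3 -> P1=[4,0,5,0,1,5](2) P2=[5,5,1,3,4,4](1)

Answer: 2 1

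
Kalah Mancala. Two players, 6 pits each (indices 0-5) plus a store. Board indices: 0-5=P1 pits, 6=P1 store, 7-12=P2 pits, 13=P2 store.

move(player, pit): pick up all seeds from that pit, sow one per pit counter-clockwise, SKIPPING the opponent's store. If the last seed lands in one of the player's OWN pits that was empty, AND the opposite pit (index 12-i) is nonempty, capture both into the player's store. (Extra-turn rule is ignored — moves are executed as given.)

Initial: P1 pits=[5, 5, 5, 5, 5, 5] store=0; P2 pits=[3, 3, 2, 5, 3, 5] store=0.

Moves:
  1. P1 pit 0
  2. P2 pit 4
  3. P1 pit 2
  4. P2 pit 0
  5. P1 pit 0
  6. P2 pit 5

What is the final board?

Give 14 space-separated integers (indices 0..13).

Answer: 1 2 1 8 8 7 1 0 5 3 6 0 0 9

Derivation:
Move 1: P1 pit0 -> P1=[0,6,6,6,6,6](0) P2=[3,3,2,5,3,5](0)
Move 2: P2 pit4 -> P1=[1,6,6,6,6,6](0) P2=[3,3,2,5,0,6](1)
Move 3: P1 pit2 -> P1=[1,6,0,7,7,7](1) P2=[4,4,2,5,0,6](1)
Move 4: P2 pit0 -> P1=[1,0,0,7,7,7](1) P2=[0,5,3,6,0,6](8)
Move 5: P1 pit0 -> P1=[0,1,0,7,7,7](1) P2=[0,5,3,6,0,6](8)
Move 6: P2 pit5 -> P1=[1,2,1,8,8,7](1) P2=[0,5,3,6,0,0](9)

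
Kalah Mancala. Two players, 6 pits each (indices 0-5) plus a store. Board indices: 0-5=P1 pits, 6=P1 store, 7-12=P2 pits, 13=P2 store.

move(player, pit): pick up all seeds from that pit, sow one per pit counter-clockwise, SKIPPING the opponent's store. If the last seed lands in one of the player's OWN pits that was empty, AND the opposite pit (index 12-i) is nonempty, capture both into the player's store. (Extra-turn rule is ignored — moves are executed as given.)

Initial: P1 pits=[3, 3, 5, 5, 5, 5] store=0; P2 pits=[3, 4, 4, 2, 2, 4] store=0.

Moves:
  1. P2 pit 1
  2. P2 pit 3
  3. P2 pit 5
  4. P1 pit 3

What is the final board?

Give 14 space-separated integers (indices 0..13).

Answer: 4 4 6 0 7 6 1 4 1 6 0 4 0 2

Derivation:
Move 1: P2 pit1 -> P1=[3,3,5,5,5,5](0) P2=[3,0,5,3,3,5](0)
Move 2: P2 pit3 -> P1=[3,3,5,5,5,5](0) P2=[3,0,5,0,4,6](1)
Move 3: P2 pit5 -> P1=[4,4,6,6,6,5](0) P2=[3,0,5,0,4,0](2)
Move 4: P1 pit3 -> P1=[4,4,6,0,7,6](1) P2=[4,1,6,0,4,0](2)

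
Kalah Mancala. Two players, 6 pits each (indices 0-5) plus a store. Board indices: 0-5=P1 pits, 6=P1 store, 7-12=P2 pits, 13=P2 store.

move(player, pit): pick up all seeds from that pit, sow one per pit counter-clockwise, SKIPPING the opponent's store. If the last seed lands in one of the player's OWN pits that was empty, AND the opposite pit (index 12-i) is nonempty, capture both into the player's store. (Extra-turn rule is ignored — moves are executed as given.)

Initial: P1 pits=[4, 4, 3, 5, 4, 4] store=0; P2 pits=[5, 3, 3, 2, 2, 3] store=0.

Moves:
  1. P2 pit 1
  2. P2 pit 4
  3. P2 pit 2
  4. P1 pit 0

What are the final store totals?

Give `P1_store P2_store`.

Answer: 0 2

Derivation:
Move 1: P2 pit1 -> P1=[4,4,3,5,4,4](0) P2=[5,0,4,3,3,3](0)
Move 2: P2 pit4 -> P1=[5,4,3,5,4,4](0) P2=[5,0,4,3,0,4](1)
Move 3: P2 pit2 -> P1=[5,4,3,5,4,4](0) P2=[5,0,0,4,1,5](2)
Move 4: P1 pit0 -> P1=[0,5,4,6,5,5](0) P2=[5,0,0,4,1,5](2)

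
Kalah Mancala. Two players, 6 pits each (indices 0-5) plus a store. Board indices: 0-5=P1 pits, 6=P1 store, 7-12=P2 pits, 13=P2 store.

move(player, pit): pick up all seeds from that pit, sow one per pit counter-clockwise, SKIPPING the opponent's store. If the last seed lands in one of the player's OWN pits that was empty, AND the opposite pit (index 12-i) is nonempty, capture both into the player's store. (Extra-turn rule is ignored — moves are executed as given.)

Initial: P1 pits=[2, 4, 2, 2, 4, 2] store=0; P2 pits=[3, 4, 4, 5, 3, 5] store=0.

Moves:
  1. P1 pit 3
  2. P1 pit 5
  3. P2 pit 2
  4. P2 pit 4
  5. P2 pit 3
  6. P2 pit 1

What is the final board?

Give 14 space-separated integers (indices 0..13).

Move 1: P1 pit3 -> P1=[2,4,2,0,5,3](0) P2=[3,4,4,5,3,5](0)
Move 2: P1 pit5 -> P1=[2,4,2,0,5,0](1) P2=[4,5,4,5,3,5](0)
Move 3: P2 pit2 -> P1=[2,4,2,0,5,0](1) P2=[4,5,0,6,4,6](1)
Move 4: P2 pit4 -> P1=[3,5,2,0,5,0](1) P2=[4,5,0,6,0,7](2)
Move 5: P2 pit3 -> P1=[4,6,3,0,5,0](1) P2=[4,5,0,0,1,8](3)
Move 6: P2 pit1 -> P1=[4,6,3,0,5,0](1) P2=[4,0,1,1,2,9](4)

Answer: 4 6 3 0 5 0 1 4 0 1 1 2 9 4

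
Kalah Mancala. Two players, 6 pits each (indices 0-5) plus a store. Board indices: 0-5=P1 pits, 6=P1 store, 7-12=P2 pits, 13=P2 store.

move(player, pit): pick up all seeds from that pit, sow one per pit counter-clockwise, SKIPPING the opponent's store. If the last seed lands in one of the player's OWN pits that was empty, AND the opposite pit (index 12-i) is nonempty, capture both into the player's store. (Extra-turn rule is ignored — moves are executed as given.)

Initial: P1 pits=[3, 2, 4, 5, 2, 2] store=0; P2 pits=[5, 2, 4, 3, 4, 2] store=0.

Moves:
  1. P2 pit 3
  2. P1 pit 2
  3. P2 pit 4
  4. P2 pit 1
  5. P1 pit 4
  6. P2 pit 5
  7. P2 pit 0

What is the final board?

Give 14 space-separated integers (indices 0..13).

Move 1: P2 pit3 -> P1=[3,2,4,5,2,2](0) P2=[5,2,4,0,5,3](1)
Move 2: P1 pit2 -> P1=[3,2,0,6,3,3](1) P2=[5,2,4,0,5,3](1)
Move 3: P2 pit4 -> P1=[4,3,1,6,3,3](1) P2=[5,2,4,0,0,4](2)
Move 4: P2 pit1 -> P1=[4,3,0,6,3,3](1) P2=[5,0,5,0,0,4](4)
Move 5: P1 pit4 -> P1=[4,3,0,6,0,4](2) P2=[6,0,5,0,0,4](4)
Move 6: P2 pit5 -> P1=[5,4,1,6,0,4](2) P2=[6,0,5,0,0,0](5)
Move 7: P2 pit0 -> P1=[5,4,1,6,0,4](2) P2=[0,1,6,1,1,1](6)

Answer: 5 4 1 6 0 4 2 0 1 6 1 1 1 6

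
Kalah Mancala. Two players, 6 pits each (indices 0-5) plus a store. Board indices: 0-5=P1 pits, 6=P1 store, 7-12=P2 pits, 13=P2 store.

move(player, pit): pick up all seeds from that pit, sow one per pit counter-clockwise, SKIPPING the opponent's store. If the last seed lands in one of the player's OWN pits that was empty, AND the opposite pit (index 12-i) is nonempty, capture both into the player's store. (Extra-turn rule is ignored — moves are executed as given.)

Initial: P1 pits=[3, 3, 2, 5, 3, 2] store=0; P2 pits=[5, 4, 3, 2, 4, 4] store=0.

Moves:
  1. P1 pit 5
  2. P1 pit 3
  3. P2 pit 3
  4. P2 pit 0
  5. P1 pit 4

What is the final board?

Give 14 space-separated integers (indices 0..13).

Move 1: P1 pit5 -> P1=[3,3,2,5,3,0](1) P2=[6,4,3,2,4,4](0)
Move 2: P1 pit3 -> P1=[3,3,2,0,4,1](2) P2=[7,5,3,2,4,4](0)
Move 3: P2 pit3 -> P1=[3,3,2,0,4,1](2) P2=[7,5,3,0,5,5](0)
Move 4: P2 pit0 -> P1=[4,3,2,0,4,1](2) P2=[0,6,4,1,6,6](1)
Move 5: P1 pit4 -> P1=[4,3,2,0,0,2](3) P2=[1,7,4,1,6,6](1)

Answer: 4 3 2 0 0 2 3 1 7 4 1 6 6 1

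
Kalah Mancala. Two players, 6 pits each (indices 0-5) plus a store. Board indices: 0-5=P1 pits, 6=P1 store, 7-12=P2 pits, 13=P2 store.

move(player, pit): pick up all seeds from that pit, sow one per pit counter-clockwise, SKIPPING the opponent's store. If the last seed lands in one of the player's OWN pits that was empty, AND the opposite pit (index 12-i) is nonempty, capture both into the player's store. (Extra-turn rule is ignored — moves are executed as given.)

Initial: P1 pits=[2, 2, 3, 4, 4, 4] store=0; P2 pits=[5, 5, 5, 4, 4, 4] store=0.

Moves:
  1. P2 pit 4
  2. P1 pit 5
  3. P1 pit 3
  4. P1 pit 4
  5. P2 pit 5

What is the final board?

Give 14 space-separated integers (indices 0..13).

Move 1: P2 pit4 -> P1=[3,3,3,4,4,4](0) P2=[5,5,5,4,0,5](1)
Move 2: P1 pit5 -> P1=[3,3,3,4,4,0](1) P2=[6,6,6,4,0,5](1)
Move 3: P1 pit3 -> P1=[3,3,3,0,5,1](2) P2=[7,6,6,4,0,5](1)
Move 4: P1 pit4 -> P1=[3,3,3,0,0,2](3) P2=[8,7,7,4,0,5](1)
Move 5: P2 pit5 -> P1=[4,4,4,1,0,2](3) P2=[8,7,7,4,0,0](2)

Answer: 4 4 4 1 0 2 3 8 7 7 4 0 0 2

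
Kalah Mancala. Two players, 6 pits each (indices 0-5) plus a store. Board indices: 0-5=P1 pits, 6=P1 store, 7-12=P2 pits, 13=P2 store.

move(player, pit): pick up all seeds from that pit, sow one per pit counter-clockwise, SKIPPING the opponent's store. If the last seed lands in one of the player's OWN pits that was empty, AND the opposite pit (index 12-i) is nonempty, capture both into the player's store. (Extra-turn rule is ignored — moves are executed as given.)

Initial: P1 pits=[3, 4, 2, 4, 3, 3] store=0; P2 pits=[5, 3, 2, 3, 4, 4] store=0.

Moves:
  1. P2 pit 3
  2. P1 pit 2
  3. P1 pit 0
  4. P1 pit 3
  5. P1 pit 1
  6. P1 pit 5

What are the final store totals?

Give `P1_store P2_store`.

Answer: 3 1

Derivation:
Move 1: P2 pit3 -> P1=[3,4,2,4,3,3](0) P2=[5,3,2,0,5,5](1)
Move 2: P1 pit2 -> P1=[3,4,0,5,4,3](0) P2=[5,3,2,0,5,5](1)
Move 3: P1 pit0 -> P1=[0,5,1,6,4,3](0) P2=[5,3,2,0,5,5](1)
Move 4: P1 pit3 -> P1=[0,5,1,0,5,4](1) P2=[6,4,3,0,5,5](1)
Move 5: P1 pit1 -> P1=[0,0,2,1,6,5](2) P2=[6,4,3,0,5,5](1)
Move 6: P1 pit5 -> P1=[0,0,2,1,6,0](3) P2=[7,5,4,1,5,5](1)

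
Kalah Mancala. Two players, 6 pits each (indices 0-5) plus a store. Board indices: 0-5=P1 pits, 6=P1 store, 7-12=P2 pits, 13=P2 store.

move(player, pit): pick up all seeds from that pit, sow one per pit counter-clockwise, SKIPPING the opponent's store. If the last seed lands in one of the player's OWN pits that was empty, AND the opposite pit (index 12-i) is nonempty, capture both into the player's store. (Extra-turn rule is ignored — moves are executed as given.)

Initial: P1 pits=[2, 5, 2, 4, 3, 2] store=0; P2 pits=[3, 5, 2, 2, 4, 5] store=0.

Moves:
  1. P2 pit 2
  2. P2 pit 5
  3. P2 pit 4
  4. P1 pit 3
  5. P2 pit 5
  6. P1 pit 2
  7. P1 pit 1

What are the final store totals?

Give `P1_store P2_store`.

Answer: 3 3

Derivation:
Move 1: P2 pit2 -> P1=[2,5,2,4,3,2](0) P2=[3,5,0,3,5,5](0)
Move 2: P2 pit5 -> P1=[3,6,3,5,3,2](0) P2=[3,5,0,3,5,0](1)
Move 3: P2 pit4 -> P1=[4,7,4,5,3,2](0) P2=[3,5,0,3,0,1](2)
Move 4: P1 pit3 -> P1=[4,7,4,0,4,3](1) P2=[4,6,0,3,0,1](2)
Move 5: P2 pit5 -> P1=[4,7,4,0,4,3](1) P2=[4,6,0,3,0,0](3)
Move 6: P1 pit2 -> P1=[4,7,0,1,5,4](2) P2=[4,6,0,3,0,0](3)
Move 7: P1 pit1 -> P1=[4,0,1,2,6,5](3) P2=[5,7,0,3,0,0](3)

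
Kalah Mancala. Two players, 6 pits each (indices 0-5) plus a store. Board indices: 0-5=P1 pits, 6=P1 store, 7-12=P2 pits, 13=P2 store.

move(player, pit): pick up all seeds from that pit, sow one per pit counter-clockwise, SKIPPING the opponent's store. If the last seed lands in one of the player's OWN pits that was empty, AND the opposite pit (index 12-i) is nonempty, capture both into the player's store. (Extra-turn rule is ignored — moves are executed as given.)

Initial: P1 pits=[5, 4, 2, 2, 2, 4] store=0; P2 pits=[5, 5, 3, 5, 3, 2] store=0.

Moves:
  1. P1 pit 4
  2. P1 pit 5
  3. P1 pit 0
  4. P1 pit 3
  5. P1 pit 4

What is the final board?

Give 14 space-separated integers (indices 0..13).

Answer: 0 5 3 0 0 2 11 0 6 4 6 3 2 0

Derivation:
Move 1: P1 pit4 -> P1=[5,4,2,2,0,5](1) P2=[5,5,3,5,3,2](0)
Move 2: P1 pit5 -> P1=[5,4,2,2,0,0](2) P2=[6,6,4,6,3,2](0)
Move 3: P1 pit0 -> P1=[0,5,3,3,1,0](9) P2=[0,6,4,6,3,2](0)
Move 4: P1 pit3 -> P1=[0,5,3,0,2,1](10) P2=[0,6,4,6,3,2](0)
Move 5: P1 pit4 -> P1=[0,5,3,0,0,2](11) P2=[0,6,4,6,3,2](0)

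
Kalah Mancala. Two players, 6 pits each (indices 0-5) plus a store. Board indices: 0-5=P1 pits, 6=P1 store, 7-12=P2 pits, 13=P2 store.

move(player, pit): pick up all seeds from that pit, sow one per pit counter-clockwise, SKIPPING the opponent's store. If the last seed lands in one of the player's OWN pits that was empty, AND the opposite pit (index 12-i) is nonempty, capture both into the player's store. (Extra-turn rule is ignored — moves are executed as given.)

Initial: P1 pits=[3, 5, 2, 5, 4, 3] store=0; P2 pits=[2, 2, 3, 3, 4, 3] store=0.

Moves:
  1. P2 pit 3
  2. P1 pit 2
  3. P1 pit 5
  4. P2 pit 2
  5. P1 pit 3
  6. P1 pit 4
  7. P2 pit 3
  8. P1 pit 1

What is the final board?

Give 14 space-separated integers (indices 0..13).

Answer: 3 0 1 1 1 3 4 5 5 2 0 7 6 1

Derivation:
Move 1: P2 pit3 -> P1=[3,5,2,5,4,3](0) P2=[2,2,3,0,5,4](1)
Move 2: P1 pit2 -> P1=[3,5,0,6,5,3](0) P2=[2,2,3,0,5,4](1)
Move 3: P1 pit5 -> P1=[3,5,0,6,5,0](1) P2=[3,3,3,0,5,4](1)
Move 4: P2 pit2 -> P1=[3,5,0,6,5,0](1) P2=[3,3,0,1,6,5](1)
Move 5: P1 pit3 -> P1=[3,5,0,0,6,1](2) P2=[4,4,1,1,6,5](1)
Move 6: P1 pit4 -> P1=[3,5,0,0,0,2](3) P2=[5,5,2,2,6,5](1)
Move 7: P2 pit3 -> P1=[3,5,0,0,0,2](3) P2=[5,5,2,0,7,6](1)
Move 8: P1 pit1 -> P1=[3,0,1,1,1,3](4) P2=[5,5,2,0,7,6](1)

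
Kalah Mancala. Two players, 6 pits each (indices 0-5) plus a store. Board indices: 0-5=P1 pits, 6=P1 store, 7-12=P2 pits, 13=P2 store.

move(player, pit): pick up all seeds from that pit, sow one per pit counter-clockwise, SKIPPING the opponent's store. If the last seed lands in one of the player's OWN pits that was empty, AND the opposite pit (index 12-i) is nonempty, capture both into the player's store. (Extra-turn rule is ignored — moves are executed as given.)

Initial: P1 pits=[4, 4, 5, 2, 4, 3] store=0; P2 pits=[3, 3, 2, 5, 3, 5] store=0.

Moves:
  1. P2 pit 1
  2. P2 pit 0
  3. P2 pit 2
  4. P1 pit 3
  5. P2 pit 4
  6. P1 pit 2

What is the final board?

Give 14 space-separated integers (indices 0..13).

Move 1: P2 pit1 -> P1=[4,4,5,2,4,3](0) P2=[3,0,3,6,4,5](0)
Move 2: P2 pit0 -> P1=[4,4,5,2,4,3](0) P2=[0,1,4,7,4,5](0)
Move 3: P2 pit2 -> P1=[4,4,5,2,4,3](0) P2=[0,1,0,8,5,6](1)
Move 4: P1 pit3 -> P1=[4,4,5,0,5,4](0) P2=[0,1,0,8,5,6](1)
Move 5: P2 pit4 -> P1=[5,5,6,0,5,4](0) P2=[0,1,0,8,0,7](2)
Move 6: P1 pit2 -> P1=[5,5,0,1,6,5](1) P2=[1,2,0,8,0,7](2)

Answer: 5 5 0 1 6 5 1 1 2 0 8 0 7 2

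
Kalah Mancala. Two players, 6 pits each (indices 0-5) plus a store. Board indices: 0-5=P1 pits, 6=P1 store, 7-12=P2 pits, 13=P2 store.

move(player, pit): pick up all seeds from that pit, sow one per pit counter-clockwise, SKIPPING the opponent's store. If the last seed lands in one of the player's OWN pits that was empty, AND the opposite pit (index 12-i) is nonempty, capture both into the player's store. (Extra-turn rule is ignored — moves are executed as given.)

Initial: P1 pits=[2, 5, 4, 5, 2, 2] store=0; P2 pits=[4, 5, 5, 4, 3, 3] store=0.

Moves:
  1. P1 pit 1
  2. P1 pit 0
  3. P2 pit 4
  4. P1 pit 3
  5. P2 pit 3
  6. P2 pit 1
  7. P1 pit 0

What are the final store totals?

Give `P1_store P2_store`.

Answer: 10 3

Derivation:
Move 1: P1 pit1 -> P1=[2,0,5,6,3,3](1) P2=[4,5,5,4,3,3](0)
Move 2: P1 pit0 -> P1=[0,1,6,6,3,3](1) P2=[4,5,5,4,3,3](0)
Move 3: P2 pit4 -> P1=[1,1,6,6,3,3](1) P2=[4,5,5,4,0,4](1)
Move 4: P1 pit3 -> P1=[1,1,6,0,4,4](2) P2=[5,6,6,4,0,4](1)
Move 5: P2 pit3 -> P1=[2,1,6,0,4,4](2) P2=[5,6,6,0,1,5](2)
Move 6: P2 pit1 -> P1=[3,1,6,0,4,4](2) P2=[5,0,7,1,2,6](3)
Move 7: P1 pit0 -> P1=[0,2,7,0,4,4](10) P2=[5,0,0,1,2,6](3)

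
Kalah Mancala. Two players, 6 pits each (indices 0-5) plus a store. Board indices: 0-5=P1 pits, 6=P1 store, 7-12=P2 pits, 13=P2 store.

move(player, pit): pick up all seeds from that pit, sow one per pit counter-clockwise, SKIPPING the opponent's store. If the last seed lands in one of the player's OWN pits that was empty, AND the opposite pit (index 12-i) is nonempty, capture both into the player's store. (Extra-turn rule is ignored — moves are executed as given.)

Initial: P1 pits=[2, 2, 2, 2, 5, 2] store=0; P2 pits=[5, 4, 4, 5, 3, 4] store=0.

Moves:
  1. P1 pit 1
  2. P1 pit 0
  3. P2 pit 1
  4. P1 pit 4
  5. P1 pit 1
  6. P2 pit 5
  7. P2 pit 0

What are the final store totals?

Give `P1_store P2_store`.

Answer: 1 2

Derivation:
Move 1: P1 pit1 -> P1=[2,0,3,3,5,2](0) P2=[5,4,4,5,3,4](0)
Move 2: P1 pit0 -> P1=[0,1,4,3,5,2](0) P2=[5,4,4,5,3,4](0)
Move 3: P2 pit1 -> P1=[0,1,4,3,5,2](0) P2=[5,0,5,6,4,5](0)
Move 4: P1 pit4 -> P1=[0,1,4,3,0,3](1) P2=[6,1,6,6,4,5](0)
Move 5: P1 pit1 -> P1=[0,0,5,3,0,3](1) P2=[6,1,6,6,4,5](0)
Move 6: P2 pit5 -> P1=[1,1,6,4,0,3](1) P2=[6,1,6,6,4,0](1)
Move 7: P2 pit0 -> P1=[1,1,6,4,0,3](1) P2=[0,2,7,7,5,1](2)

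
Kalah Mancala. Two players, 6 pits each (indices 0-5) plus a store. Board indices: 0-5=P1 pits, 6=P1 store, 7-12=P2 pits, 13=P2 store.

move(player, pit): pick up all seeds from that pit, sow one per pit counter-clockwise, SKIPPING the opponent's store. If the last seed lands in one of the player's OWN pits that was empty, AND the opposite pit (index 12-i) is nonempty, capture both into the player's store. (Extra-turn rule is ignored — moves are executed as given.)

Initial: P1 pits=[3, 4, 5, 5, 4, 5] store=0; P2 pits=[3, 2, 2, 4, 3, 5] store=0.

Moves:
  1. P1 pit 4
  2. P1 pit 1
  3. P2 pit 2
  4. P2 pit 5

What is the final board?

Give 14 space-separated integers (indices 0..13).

Answer: 4 1 7 7 1 7 1 4 3 0 5 4 0 1

Derivation:
Move 1: P1 pit4 -> P1=[3,4,5,5,0,6](1) P2=[4,3,2,4,3,5](0)
Move 2: P1 pit1 -> P1=[3,0,6,6,1,7](1) P2=[4,3,2,4,3,5](0)
Move 3: P2 pit2 -> P1=[3,0,6,6,1,7](1) P2=[4,3,0,5,4,5](0)
Move 4: P2 pit5 -> P1=[4,1,7,7,1,7](1) P2=[4,3,0,5,4,0](1)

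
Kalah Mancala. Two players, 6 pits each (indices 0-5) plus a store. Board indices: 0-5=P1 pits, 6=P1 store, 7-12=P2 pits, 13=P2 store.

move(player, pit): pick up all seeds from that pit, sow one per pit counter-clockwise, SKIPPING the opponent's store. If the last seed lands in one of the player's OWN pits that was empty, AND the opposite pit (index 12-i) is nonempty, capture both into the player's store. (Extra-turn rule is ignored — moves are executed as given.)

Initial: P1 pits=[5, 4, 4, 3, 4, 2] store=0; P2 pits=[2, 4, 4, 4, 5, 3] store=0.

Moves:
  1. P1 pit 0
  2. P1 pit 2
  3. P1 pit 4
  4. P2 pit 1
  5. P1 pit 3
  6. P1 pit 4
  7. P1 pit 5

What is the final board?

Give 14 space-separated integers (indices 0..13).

Move 1: P1 pit0 -> P1=[0,5,5,4,5,3](0) P2=[2,4,4,4,5,3](0)
Move 2: P1 pit2 -> P1=[0,5,0,5,6,4](1) P2=[3,4,4,4,5,3](0)
Move 3: P1 pit4 -> P1=[0,5,0,5,0,5](2) P2=[4,5,5,5,5,3](0)
Move 4: P2 pit1 -> P1=[0,5,0,5,0,5](2) P2=[4,0,6,6,6,4](1)
Move 5: P1 pit3 -> P1=[0,5,0,0,1,6](3) P2=[5,1,6,6,6,4](1)
Move 6: P1 pit4 -> P1=[0,5,0,0,0,7](3) P2=[5,1,6,6,6,4](1)
Move 7: P1 pit5 -> P1=[0,5,0,0,0,0](4) P2=[6,2,7,7,7,5](1)

Answer: 0 5 0 0 0 0 4 6 2 7 7 7 5 1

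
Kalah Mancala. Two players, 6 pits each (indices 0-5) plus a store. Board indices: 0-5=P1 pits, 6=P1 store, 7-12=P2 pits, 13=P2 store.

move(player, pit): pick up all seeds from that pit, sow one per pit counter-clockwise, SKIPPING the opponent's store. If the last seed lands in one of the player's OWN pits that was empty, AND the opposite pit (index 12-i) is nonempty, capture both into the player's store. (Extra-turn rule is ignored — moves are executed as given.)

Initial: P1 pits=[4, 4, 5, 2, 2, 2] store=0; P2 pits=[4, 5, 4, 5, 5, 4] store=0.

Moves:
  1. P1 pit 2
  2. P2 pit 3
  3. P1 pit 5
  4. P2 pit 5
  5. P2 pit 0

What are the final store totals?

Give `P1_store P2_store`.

Move 1: P1 pit2 -> P1=[4,4,0,3,3,3](1) P2=[5,5,4,5,5,4](0)
Move 2: P2 pit3 -> P1=[5,5,0,3,3,3](1) P2=[5,5,4,0,6,5](1)
Move 3: P1 pit5 -> P1=[5,5,0,3,3,0](2) P2=[6,6,4,0,6,5](1)
Move 4: P2 pit5 -> P1=[6,6,1,4,3,0](2) P2=[6,6,4,0,6,0](2)
Move 5: P2 pit0 -> P1=[6,6,1,4,3,0](2) P2=[0,7,5,1,7,1](3)

Answer: 2 3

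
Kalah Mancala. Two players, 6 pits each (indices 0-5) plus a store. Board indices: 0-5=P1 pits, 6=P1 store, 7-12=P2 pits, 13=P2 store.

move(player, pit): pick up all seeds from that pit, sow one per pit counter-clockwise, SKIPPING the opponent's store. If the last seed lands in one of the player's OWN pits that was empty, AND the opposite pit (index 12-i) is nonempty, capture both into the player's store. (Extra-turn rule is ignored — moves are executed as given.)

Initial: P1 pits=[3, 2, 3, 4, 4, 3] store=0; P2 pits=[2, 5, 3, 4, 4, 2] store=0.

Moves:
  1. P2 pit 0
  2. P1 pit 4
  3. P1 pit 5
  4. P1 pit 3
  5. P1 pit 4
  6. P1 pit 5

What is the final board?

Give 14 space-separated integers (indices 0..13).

Move 1: P2 pit0 -> P1=[3,2,3,4,4,3](0) P2=[0,6,4,4,4,2](0)
Move 2: P1 pit4 -> P1=[3,2,3,4,0,4](1) P2=[1,7,4,4,4,2](0)
Move 3: P1 pit5 -> P1=[3,2,3,4,0,0](2) P2=[2,8,5,4,4,2](0)
Move 4: P1 pit3 -> P1=[3,2,3,0,1,1](3) P2=[3,8,5,4,4,2](0)
Move 5: P1 pit4 -> P1=[3,2,3,0,0,2](3) P2=[3,8,5,4,4,2](0)
Move 6: P1 pit5 -> P1=[3,2,3,0,0,0](4) P2=[4,8,5,4,4,2](0)

Answer: 3 2 3 0 0 0 4 4 8 5 4 4 2 0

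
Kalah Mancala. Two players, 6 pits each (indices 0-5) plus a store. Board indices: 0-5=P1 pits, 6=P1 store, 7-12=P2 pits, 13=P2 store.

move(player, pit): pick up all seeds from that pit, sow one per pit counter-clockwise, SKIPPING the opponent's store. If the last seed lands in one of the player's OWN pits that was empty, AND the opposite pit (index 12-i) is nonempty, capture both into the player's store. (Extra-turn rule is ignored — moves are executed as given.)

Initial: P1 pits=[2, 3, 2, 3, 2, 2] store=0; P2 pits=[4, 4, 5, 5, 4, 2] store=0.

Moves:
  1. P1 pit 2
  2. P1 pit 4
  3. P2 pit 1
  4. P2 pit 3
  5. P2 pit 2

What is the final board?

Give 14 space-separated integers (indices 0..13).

Move 1: P1 pit2 -> P1=[2,3,0,4,3,2](0) P2=[4,4,5,5,4,2](0)
Move 2: P1 pit4 -> P1=[2,3,0,4,0,3](1) P2=[5,4,5,5,4,2](0)
Move 3: P2 pit1 -> P1=[2,3,0,4,0,3](1) P2=[5,0,6,6,5,3](0)
Move 4: P2 pit3 -> P1=[3,4,1,4,0,3](1) P2=[5,0,6,0,6,4](1)
Move 5: P2 pit2 -> P1=[4,5,1,4,0,3](1) P2=[5,0,0,1,7,5](2)

Answer: 4 5 1 4 0 3 1 5 0 0 1 7 5 2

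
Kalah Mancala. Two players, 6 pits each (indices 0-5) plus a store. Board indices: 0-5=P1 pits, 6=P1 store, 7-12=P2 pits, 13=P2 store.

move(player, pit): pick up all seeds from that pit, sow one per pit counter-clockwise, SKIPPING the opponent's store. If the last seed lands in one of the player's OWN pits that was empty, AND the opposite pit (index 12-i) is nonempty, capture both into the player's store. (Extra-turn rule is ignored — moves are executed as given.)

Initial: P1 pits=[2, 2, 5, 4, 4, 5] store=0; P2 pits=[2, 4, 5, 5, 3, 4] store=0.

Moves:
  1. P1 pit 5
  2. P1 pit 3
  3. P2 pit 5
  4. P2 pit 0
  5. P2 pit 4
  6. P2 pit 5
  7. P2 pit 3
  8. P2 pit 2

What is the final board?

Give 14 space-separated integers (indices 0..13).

Answer: 6 6 8 1 5 1 2 0 6 0 1 2 2 5

Derivation:
Move 1: P1 pit5 -> P1=[2,2,5,4,4,0](1) P2=[3,5,6,6,3,4](0)
Move 2: P1 pit3 -> P1=[2,2,5,0,5,1](2) P2=[4,5,6,6,3,4](0)
Move 3: P2 pit5 -> P1=[3,3,6,0,5,1](2) P2=[4,5,6,6,3,0](1)
Move 4: P2 pit0 -> P1=[3,3,6,0,5,1](2) P2=[0,6,7,7,4,0](1)
Move 5: P2 pit4 -> P1=[4,4,6,0,5,1](2) P2=[0,6,7,7,0,1](2)
Move 6: P2 pit5 -> P1=[4,4,6,0,5,1](2) P2=[0,6,7,7,0,0](3)
Move 7: P2 pit3 -> P1=[5,5,7,1,5,1](2) P2=[0,6,7,0,1,1](4)
Move 8: P2 pit2 -> P1=[6,6,8,1,5,1](2) P2=[0,6,0,1,2,2](5)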